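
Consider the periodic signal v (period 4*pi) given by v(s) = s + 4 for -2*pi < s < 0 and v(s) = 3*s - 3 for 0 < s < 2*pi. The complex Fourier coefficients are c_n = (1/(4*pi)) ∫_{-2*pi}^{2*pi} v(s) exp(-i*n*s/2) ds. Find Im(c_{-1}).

Since v is real-valued, Im(c_{-1}) = -(1/(4*pi)) ∫_{-2*pi}^{2*pi} v(s) sin(-s/2) ds = b_{1}/2.
Split the integral at the breakpoints.
Integrating by parts (boundary term plus one more integral), an antiderivative of (s + 4) sin(-s/2) is 2*s*cos(s/2) - 4*sin(s/2) + 8*cos(s/2); evaluating from -2*pi to 0: ∫_{-2*pi}^{0} (s + 4) sin(-s/2) ds = (8) - (-8 + 4*pi) = 16 - 4*pi.
Integrating by parts (boundary term plus one more integral), an antiderivative of (3*s - 3) sin(-s/2) is 6*s*cos(s/2) - 12*sin(s/2) - 6*cos(s/2); evaluating from 0 to 2*pi: ∫_{0}^{2*pi} (3*s - 3) sin(-s/2) ds = (6 - 12*pi) - (-6) = 12 - 12*pi.
So ∫_{-2*pi}^{2*pi} v(s) sin(-s/2) ds = 28 - 16*pi.
Hence Im(c_{-1}) = (-1/(4*pi))·(28 - 16*pi) = 4 - 7/pi.

4 - 7/pi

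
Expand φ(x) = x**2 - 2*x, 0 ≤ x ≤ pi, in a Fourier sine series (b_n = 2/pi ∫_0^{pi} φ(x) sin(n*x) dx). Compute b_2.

2 - pi

b_2 = 2/pi ∫_0^{pi} (x**2 - 2*x) sin(2*x) dx.
Integrating by parts twice (tabular method), an antiderivative of (x**2 - 2*x) sin(2*x) is -x**2*cos(2*x)/2 + x*sin(2*x)/2 + x*cos(2*x) - sin(2*x)/2 + cos(2*x)/4; evaluating from 0 to pi: ∫_{0}^{pi} (x**2 - 2*x) sin(2*x) dx = (-pi**2/2 + 1/4 + pi) - (1/4) = pi*(2 - pi)/2.
Hence b_2 = (2/pi)·(pi*(2 - pi)/2) = 2 - pi.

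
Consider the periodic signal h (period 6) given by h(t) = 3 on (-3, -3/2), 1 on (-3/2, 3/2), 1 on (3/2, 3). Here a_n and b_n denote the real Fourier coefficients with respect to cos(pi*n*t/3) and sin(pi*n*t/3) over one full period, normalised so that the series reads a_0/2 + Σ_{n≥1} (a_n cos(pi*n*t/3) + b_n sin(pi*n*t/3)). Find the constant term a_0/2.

a_0 = 1/3 ∫_{-3}^{3} h(t) dt = 1/3 · (9) = 3.
So the constant term a_0/2 = 3/2.

3/2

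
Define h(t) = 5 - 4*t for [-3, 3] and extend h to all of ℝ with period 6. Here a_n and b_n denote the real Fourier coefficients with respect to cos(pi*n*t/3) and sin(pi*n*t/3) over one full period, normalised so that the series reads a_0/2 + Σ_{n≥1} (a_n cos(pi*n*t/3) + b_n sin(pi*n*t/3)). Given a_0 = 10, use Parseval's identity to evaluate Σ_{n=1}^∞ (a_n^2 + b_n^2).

96

Parseval: a_0^2/2 + Σ_{n≥1} (a_n^2+b_n^2) = 1/3 ∫_{-3}^{3} h(t)^2 dt = 146.
Subtract a_0^2/2 = 50: Σ (a_n^2+b_n^2) = 96.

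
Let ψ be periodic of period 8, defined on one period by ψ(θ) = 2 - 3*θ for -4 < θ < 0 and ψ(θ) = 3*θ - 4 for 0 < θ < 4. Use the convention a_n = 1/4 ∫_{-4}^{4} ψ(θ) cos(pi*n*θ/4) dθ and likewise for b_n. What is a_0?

10

a_0 = 1/4 ∫_{-4}^{4} ψ(θ) dθ = 1/4 · (40) = 10.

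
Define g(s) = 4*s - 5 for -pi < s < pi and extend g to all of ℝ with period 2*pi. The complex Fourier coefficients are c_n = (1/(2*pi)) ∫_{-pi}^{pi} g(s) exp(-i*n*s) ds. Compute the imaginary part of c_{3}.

Since g is real-valued, Im(c_{3}) = -(1/(2*pi)) ∫_{-pi}^{pi} g(s) sin(3*s) ds = -b_{3}/2.
Integrating by parts (boundary term plus one more integral), an antiderivative of (4*s - 5) sin(3*s) is -4*s*cos(3*s)/3 + 4*sin(3*s)/9 + 5*cos(3*s)/3; evaluating from -pi to pi: ∫_{-pi}^{pi} (4*s - 5) sin(3*s) ds = (-5/3 + 4*pi/3) - (-4*pi/3 - 5/3) = 8*pi/3.
Hence Im(c_{3}) = (-1/(2*pi))·(8*pi/3) = -4/3.

-4/3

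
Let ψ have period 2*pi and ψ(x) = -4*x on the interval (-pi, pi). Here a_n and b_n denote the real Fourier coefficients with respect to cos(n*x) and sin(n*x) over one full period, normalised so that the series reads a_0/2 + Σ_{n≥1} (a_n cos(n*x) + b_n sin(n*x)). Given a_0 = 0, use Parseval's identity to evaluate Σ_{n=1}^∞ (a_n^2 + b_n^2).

Parseval: a_0^2/2 + Σ_{n≥1} (a_n^2+b_n^2) = 1/pi ∫_{-pi}^{pi} ψ(x)^2 dx = 32*pi**2/3.
Subtract a_0^2/2 = 0: Σ (a_n^2+b_n^2) = 32*pi**2/3.

32*pi**2/3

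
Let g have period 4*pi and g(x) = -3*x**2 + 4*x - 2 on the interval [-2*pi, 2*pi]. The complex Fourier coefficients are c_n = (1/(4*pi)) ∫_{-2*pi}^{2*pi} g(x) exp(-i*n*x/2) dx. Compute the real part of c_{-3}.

8/3

Since g is real-valued, Re(c_{-3}) = (1/(4*pi)) ∫_{-2*pi}^{2*pi} g(x) cos(-3*x/2) dx = a_{3}/2.
Integrating by parts twice (tabular method), an antiderivative of (-3*x**2 + 4*x - 2) cos(-3*x/2) is -2*x**2*sin(3*x/2) + 8*x*sin(3*x/2)/3 - 8*x*cos(3*x/2)/3 + 4*sin(3*x/2)/9 + 16*cos(3*x/2)/9; evaluating from -2*pi to 2*pi: ∫_{-2*pi}^{2*pi} (-3*x**2 + 4*x - 2) cos(-3*x/2) dx = (-16/9 + 16*pi/3) - (-16*pi/3 - 16/9) = 32*pi/3.
Hence Re(c_{-3}) = (1/(4*pi))·(32*pi/3) = 8/3.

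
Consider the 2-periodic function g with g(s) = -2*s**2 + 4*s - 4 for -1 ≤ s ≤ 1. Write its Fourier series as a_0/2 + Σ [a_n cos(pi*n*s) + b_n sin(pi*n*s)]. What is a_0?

-28/3

a_0 = ∫_{-1}^{1} g(s) ds = -28/3.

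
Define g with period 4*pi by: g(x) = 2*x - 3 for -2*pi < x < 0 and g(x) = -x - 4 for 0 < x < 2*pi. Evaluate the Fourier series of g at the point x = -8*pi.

x = -8*pi differs from x = 0 by -2 full period(s), and the series is 4*pi-periodic.
At x = 0 the one-sided limits are g(0^-) = -3 and g(0^+) = -4.
By Dirichlet's theorem the series converges to their average, [(-3) + (-4)]/2 = -7/2.

-7/2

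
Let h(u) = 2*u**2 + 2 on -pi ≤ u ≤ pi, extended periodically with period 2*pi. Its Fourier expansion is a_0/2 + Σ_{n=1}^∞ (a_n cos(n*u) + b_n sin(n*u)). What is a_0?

a_0 = 1/pi ∫_{-pi}^{pi} h(u) du = 1/pi · (4*pi*(3 + pi**2)/3) = 4 + 4*pi**2/3.

4 + 4*pi**2/3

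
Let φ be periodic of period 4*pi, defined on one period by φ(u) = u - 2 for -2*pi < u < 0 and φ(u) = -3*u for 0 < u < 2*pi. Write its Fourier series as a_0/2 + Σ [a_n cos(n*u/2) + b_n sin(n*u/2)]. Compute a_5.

16/(25*pi)

a_5 = (1/(2*pi)) ∫_{-2*pi}^{2*pi} φ(u) cos(5*u/2) du.
Split the integral at the breakpoints.
Integrating by parts (boundary term plus one more integral), an antiderivative of (u - 2) cos(5*u/2) is 2*u*sin(5*u/2)/5 - 4*sin(5*u/2)/5 + 4*cos(5*u/2)/25; evaluating from -2*pi to 0: ∫_{-2*pi}^{0} (u - 2) cos(5*u/2) du = (4/25) - (-4/25) = 8/25.
Integrating by parts (boundary term plus one more integral), an antiderivative of (-3*u) cos(5*u/2) is -6*u*sin(5*u/2)/5 - 12*cos(5*u/2)/25; evaluating from 0 to 2*pi: ∫_{0}^{2*pi} (-3*u) cos(5*u/2) du = (12/25) - (-12/25) = 24/25.
Summing the pieces and multiplying by (1/(2*pi)) gives a_5 = 16/(25*pi).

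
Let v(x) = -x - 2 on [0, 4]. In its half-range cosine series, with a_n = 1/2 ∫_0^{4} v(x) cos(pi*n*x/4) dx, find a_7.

16/(49*pi**2)

a_7 = 1/2 ∫_0^{4} (-x - 2) cos(7*pi*x/4) dx.
Integrating by parts (boundary term plus one more integral), an antiderivative of (-x - 2) cos(7*pi*x/4) is -4*x*sin(7*pi*x/4)/(7*pi) - 8*sin(7*pi*x/4)/(7*pi) - 16*cos(7*pi*x/4)/(49*pi**2); evaluating from 0 to 4: ∫_{0}^{4} (-x - 2) cos(7*pi*x/4) dx = (16/(49*pi**2)) - (-16/(49*pi**2)) = 32/(49*pi**2).
Hence a_7 = (1/2)·(32/(49*pi**2)) = 16/(49*pi**2).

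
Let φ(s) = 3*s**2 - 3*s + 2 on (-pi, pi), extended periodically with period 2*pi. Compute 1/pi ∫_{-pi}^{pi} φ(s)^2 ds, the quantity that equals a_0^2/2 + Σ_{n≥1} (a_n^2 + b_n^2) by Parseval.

8 + 14*pi**2 + 18*pi**4/5

1/pi ∫_{-pi}^{pi} φ(s)^2 ds = 1/pi · (8*pi + 14*pi**3 + 18*pi**5/5) = 8 + 14*pi**2 + 18*pi**4/5.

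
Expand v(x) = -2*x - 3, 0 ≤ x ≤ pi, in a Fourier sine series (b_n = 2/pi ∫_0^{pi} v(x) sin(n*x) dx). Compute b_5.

b_5 = 2/pi ∫_0^{pi} (-2*x - 3) sin(5*x) dx.
Integrating by parts (boundary term plus one more integral), an antiderivative of (-2*x - 3) sin(5*x) is 2*x*cos(5*x)/5 - 2*sin(5*x)/25 + 3*cos(5*x)/5; evaluating from 0 to pi: ∫_{0}^{pi} (-2*x - 3) sin(5*x) dx = (-2*pi/5 - 3/5) - (3/5) = -2*pi/5 - 6/5.
Hence b_5 = (2/pi)·(-2*pi/5 - 6/5) = 4*(-pi - 3)/(5*pi).

4*(-pi - 3)/(5*pi)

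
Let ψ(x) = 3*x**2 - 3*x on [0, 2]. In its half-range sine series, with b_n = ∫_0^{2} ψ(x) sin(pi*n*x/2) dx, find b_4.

b_4 = ∫_0^{2} (3*x**2 - 3*x) sin(2*pi*x) dx.
Integrating by parts twice (tabular method), an antiderivative of (3*x**2 - 3*x) sin(2*pi*x) is -3*x**2*cos(2*pi*x)/(2*pi) + 3*x*sin(2*pi*x)/(2*pi**2) + 3*x*cos(2*pi*x)/(2*pi) - 3*sin(2*pi*x)/(4*pi**2) + 3*cos(2*pi*x)/(4*pi**3); evaluating from 0 to 2: ∫_{0}^{2} (3*x**2 - 3*x) sin(2*pi*x) dx = (-3/pi + 3/(4*pi**3)) - (3/(4*pi**3)) = -3/pi.
Hence b_4 = -3/pi.

-3/pi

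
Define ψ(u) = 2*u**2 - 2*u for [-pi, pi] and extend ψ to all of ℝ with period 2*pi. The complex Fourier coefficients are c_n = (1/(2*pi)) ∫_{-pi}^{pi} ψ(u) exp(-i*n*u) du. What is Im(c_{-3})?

Since ψ is real-valued, Im(c_{-3}) = -(1/(2*pi)) ∫_{-pi}^{pi} ψ(u) sin(-3*u) du = b_{3}/2.
Integrating by parts twice (tabular method), an antiderivative of (2*u**2 - 2*u) sin(-3*u) is 2*u**2*cos(3*u)/3 - 4*u*sin(3*u)/9 - 2*u*cos(3*u)/3 + 2*sin(3*u)/9 - 4*cos(3*u)/27; evaluating from -pi to pi: ∫_{-pi}^{pi} (2*u**2 - 2*u) sin(-3*u) du = (-2*pi**2/3 + 4/27 + 2*pi/3) - (-2*pi**2/3 - 2*pi/3 + 4/27) = 4*pi/3.
Hence Im(c_{-3}) = (-1/(2*pi))·(4*pi/3) = -2/3.

-2/3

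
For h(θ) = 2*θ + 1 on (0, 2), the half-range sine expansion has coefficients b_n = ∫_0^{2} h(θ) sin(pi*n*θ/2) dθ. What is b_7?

b_7 = ∫_0^{2} (2*θ + 1) sin(7*pi*θ/2) dθ.
Integrating by parts (boundary term plus one more integral), an antiderivative of (2*θ + 1) sin(7*pi*θ/2) is -4*θ*cos(7*pi*θ/2)/(7*pi) + 8*sin(7*pi*θ/2)/(49*pi**2) - 2*cos(7*pi*θ/2)/(7*pi); evaluating from 0 to 2: ∫_{0}^{2} (2*θ + 1) sin(7*pi*θ/2) dθ = (10/(7*pi)) - (-2/(7*pi)) = 12/(7*pi).
Hence b_7 = 12/(7*pi).

12/(7*pi)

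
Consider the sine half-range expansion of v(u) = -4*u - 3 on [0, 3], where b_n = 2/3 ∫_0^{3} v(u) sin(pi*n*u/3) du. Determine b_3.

b_3 = 2/3 ∫_0^{3} (-4*u - 3) sin(pi*u) du.
Integrating by parts (boundary term plus one more integral), an antiderivative of (-4*u - 3) sin(pi*u) is 4*u*cos(pi*u)/pi - 4*sin(pi*u)/pi**2 + 3*cos(pi*u)/pi; evaluating from 0 to 3: ∫_{0}^{3} (-4*u - 3) sin(pi*u) du = (-15/pi) - (3/pi) = -18/pi.
Hence b_3 = (2/3)·(-18/pi) = -12/pi.

-12/pi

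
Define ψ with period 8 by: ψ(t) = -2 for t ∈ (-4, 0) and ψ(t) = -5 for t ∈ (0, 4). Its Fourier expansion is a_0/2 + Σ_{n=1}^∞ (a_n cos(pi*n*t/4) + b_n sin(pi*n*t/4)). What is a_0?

-7

a_0 = 1/4 ∫_{-4}^{4} ψ(t) dt = 1/4 · (-28) = -7.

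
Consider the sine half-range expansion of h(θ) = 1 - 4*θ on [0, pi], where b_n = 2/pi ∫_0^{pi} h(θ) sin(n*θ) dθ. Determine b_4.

2

b_4 = 2/pi ∫_0^{pi} (1 - 4*θ) sin(4*θ) dθ.
Integrating by parts (boundary term plus one more integral), an antiderivative of (1 - 4*θ) sin(4*θ) is θ*cos(4*θ) - sin(4*θ)/4 - cos(4*θ)/4; evaluating from 0 to pi: ∫_{0}^{pi} (1 - 4*θ) sin(4*θ) dθ = (-1/4 + pi) - (-1/4) = pi.
Hence b_4 = (2/pi)·(pi) = 2.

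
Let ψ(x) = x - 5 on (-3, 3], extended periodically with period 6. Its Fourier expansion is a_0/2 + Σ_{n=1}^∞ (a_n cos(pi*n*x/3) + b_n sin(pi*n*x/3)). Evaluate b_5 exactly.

b_5 = 1/3 ∫_{-3}^{3} ψ(x) sin(5*pi*x/3) dx.
Integrating by parts (boundary term plus one more integral), an antiderivative of (x - 5) sin(5*pi*x/3) is -3*x*cos(5*pi*x/3)/(5*pi) + 9*sin(5*pi*x/3)/(25*pi**2) + 3*cos(5*pi*x/3)/pi; evaluating from -3 to 3: ∫_{-3}^{3} (x - 5) sin(5*pi*x/3) dx = (-6/(5*pi)) - (-24/(5*pi)) = 18/(5*pi).
Hence b_5 = (1/3)·(18/(5*pi)) = 6/(5*pi).

6/(5*pi)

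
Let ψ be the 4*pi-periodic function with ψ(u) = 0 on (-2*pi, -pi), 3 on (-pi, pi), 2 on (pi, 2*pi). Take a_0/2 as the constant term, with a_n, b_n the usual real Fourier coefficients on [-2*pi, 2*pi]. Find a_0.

4

a_0 = (1/(2*pi)) ∫_{-2*pi}^{2*pi} ψ(u) du = (1/(2*pi)) · (8*pi) = 4.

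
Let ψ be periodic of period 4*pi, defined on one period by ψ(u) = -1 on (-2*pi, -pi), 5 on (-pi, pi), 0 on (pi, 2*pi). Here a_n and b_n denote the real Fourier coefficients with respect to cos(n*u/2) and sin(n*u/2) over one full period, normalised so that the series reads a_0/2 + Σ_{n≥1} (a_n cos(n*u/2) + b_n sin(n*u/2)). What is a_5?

a_5 = (1/(2*pi)) ∫_{-2*pi}^{2*pi} ψ(u) cos(5*u/2) du.
Split the integral at the breakpoints.
Directly, an antiderivative of (-1) cos(5*u/2) is -2*sin(5*u/2)/5; evaluating from -2*pi to -pi: ∫_{-2*pi}^{-pi} (-1) cos(5*u/2) du = (2/5) - (0) = 2/5.
Directly, an antiderivative of (5) cos(5*u/2) is 2*sin(5*u/2); evaluating from -pi to pi: ∫_{-pi}^{pi} (5) cos(5*u/2) du = (2) - (-2) = 4.
∫_{pi}^{2*pi} (0) cos(5*u/2) du = 0.
Summing the pieces and multiplying by (1/(2*pi)) gives a_5 = 11/(5*pi).

11/(5*pi)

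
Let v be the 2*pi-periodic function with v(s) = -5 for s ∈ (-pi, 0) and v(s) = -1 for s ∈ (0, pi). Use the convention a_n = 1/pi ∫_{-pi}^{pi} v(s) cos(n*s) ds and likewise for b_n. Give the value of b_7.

8/(7*pi)

b_7 = 1/pi ∫_{-pi}^{pi} v(s) sin(7*s) ds.
Split the integral at the breakpoints.
Directly, an antiderivative of (-5) sin(7*s) is 5*cos(7*s)/7; evaluating from -pi to 0: ∫_{-pi}^{0} (-5) sin(7*s) ds = (5/7) - (-5/7) = 10/7.
Directly, an antiderivative of (-1) sin(7*s) is cos(7*s)/7; evaluating from 0 to pi: ∫_{0}^{pi} (-1) sin(7*s) ds = (-1/7) - (1/7) = -2/7.
Summing the pieces and multiplying by (1/pi) gives b_7 = 8/(7*pi).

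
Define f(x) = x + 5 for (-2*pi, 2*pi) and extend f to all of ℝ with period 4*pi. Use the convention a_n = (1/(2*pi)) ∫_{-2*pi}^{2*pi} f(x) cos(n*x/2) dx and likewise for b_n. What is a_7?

a_7 = (1/(2*pi)) ∫_{-2*pi}^{2*pi} f(x) cos(7*x/2) dx.
Integrating by parts (boundary term plus one more integral), an antiderivative of (x + 5) cos(7*x/2) is 2*x*sin(7*x/2)/7 + 10*sin(7*x/2)/7 + 4*cos(7*x/2)/49; evaluating from -2*pi to 2*pi: ∫_{-2*pi}^{2*pi} (x + 5) cos(7*x/2) dx = (-4/49) - (-4/49) = 0.
Hence a_7 = (1/(2*pi))·(0) = 0.

0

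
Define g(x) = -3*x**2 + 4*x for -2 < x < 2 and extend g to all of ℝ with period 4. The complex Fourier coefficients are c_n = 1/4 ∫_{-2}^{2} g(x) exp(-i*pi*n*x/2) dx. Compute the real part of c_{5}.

Since g is real-valued, Re(c_{5}) = 1/4 ∫_{-2}^{2} g(x) cos(5*pi*x/2) dx = a_{5}/2.
Integrating by parts twice (tabular method), an antiderivative of (-3*x**2 + 4*x) cos(5*pi*x/2) is -6*x**2*sin(5*pi*x/2)/(5*pi) + 8*x*sin(5*pi*x/2)/(5*pi) - 24*x*cos(5*pi*x/2)/(25*pi**2) + 48*sin(5*pi*x/2)/(125*pi**3) + 16*cos(5*pi*x/2)/(25*pi**2); evaluating from -2 to 2: ∫_{-2}^{2} (-3*x**2 + 4*x) cos(5*pi*x/2) dx = (32/(25*pi**2)) - (-64/(25*pi**2)) = 96/(25*pi**2).
Hence Re(c_{5}) = (1/4)·(96/(25*pi**2)) = 24/(25*pi**2).

24/(25*pi**2)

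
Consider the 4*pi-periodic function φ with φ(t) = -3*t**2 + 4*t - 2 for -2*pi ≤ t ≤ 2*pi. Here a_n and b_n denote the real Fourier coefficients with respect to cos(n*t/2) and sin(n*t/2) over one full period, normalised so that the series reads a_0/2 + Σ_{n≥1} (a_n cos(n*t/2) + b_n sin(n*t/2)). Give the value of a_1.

48

a_1 = (1/(2*pi)) ∫_{-2*pi}^{2*pi} φ(t) cos(t/2) dt.
Integrating by parts twice (tabular method), an antiderivative of (-3*t**2 + 4*t - 2) cos(t/2) is -6*t**2*sin(t/2) + 8*t*sin(t/2) - 24*t*cos(t/2) + 44*sin(t/2) + 16*cos(t/2); evaluating from -2*pi to 2*pi: ∫_{-2*pi}^{2*pi} (-3*t**2 + 4*t - 2) cos(t/2) dt = (-16 + 48*pi) - (-48*pi - 16) = 96*pi.
Hence a_1 = (1/(2*pi))·(96*pi) = 48.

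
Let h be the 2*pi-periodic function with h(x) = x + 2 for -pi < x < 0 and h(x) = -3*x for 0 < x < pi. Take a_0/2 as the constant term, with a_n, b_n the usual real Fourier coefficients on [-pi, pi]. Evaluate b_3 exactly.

b_3 = 1/pi ∫_{-pi}^{pi} h(x) sin(3*x) dx.
Split the integral at the breakpoints.
Integrating by parts (boundary term plus one more integral), an antiderivative of (x + 2) sin(3*x) is -x*cos(3*x)/3 + sin(3*x)/9 - 2*cos(3*x)/3; evaluating from -pi to 0: ∫_{-pi}^{0} (x + 2) sin(3*x) dx = (-2/3) - (2/3 - pi/3) = -4/3 + pi/3.
Integrating by parts (boundary term plus one more integral), an antiderivative of (-3*x) sin(3*x) is x*cos(3*x) - sin(3*x)/3; evaluating from 0 to pi: ∫_{0}^{pi} (-3*x) sin(3*x) dx = (-pi) - (0) = -pi.
Summing the pieces and multiplying by (1/pi) gives b_3 = 2*(-pi - 2)/(3*pi).

2*(-pi - 2)/(3*pi)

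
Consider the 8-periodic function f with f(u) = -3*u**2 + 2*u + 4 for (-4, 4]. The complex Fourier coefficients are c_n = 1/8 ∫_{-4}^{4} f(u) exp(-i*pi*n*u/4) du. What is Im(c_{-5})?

8/(5*pi)

Since f is real-valued, Im(c_{-5}) = -1/8 ∫_{-4}^{4} f(u) sin(-5*pi*u/4) du = b_{5}/2.
Integrating by parts twice (tabular method), an antiderivative of (-3*u**2 + 2*u + 4) sin(-5*pi*u/4) is -12*u**2*cos(5*pi*u/4)/(5*pi) + 96*u*sin(5*pi*u/4)/(25*pi**2) + 8*u*cos(5*pi*u/4)/(5*pi) - 32*sin(5*pi*u/4)/(25*pi**2) + 384*cos(5*pi*u/4)/(125*pi**3) + 16*cos(5*pi*u/4)/(5*pi); evaluating from -4 to 4: ∫_{-4}^{4} (-3*u**2 + 2*u + 4) sin(-5*pi*u/4) du = (48*(-8 + 75*pi**2)/(125*pi**3)) - (16*(-24 + 325*pi**2)/(125*pi**3)) = -64/(5*pi).
Hence Im(c_{-5}) = (-1/8)·(-64/(5*pi)) = 8/(5*pi).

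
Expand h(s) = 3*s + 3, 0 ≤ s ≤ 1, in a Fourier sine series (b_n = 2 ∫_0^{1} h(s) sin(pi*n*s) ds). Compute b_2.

b_2 = 2 ∫_0^{1} (3*s + 3) sin(2*pi*s) ds.
Integrating by parts (boundary term plus one more integral), an antiderivative of (3*s + 3) sin(2*pi*s) is -3*s*cos(2*pi*s)/(2*pi) + 3*sin(2*pi*s)/(4*pi**2) - 3*cos(2*pi*s)/(2*pi); evaluating from 0 to 1: ∫_{0}^{1} (3*s + 3) sin(2*pi*s) ds = (-3/pi) - (-3/(2*pi)) = -3/(2*pi).
Hence b_2 = 2·(-3/(2*pi)) = -3/pi.

-3/pi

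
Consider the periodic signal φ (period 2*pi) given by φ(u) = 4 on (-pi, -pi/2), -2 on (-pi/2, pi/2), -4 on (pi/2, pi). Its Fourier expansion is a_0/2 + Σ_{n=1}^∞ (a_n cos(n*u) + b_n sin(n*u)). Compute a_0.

a_0 = 1/pi ∫_{-pi}^{pi} φ(u) du = 1/pi · (-2*pi) = -2.

-2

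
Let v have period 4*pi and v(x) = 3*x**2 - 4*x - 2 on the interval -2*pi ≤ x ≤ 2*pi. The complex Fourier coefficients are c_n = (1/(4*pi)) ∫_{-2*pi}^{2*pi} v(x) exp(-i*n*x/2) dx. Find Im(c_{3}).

Since v is real-valued, Im(c_{3}) = -(1/(4*pi)) ∫_{-2*pi}^{2*pi} v(x) sin(3*x/2) dx = -b_{3}/2.
Integrating by parts twice (tabular method), an antiderivative of (3*x**2 - 4*x - 2) sin(3*x/2) is -2*x**2*cos(3*x/2) + 8*x*sin(3*x/2)/3 + 8*x*cos(3*x/2)/3 - 16*sin(3*x/2)/9 + 28*cos(3*x/2)/9; evaluating from -2*pi to 2*pi: ∫_{-2*pi}^{2*pi} (3*x**2 - 4*x - 2) sin(3*x/2) dx = (-16*pi/3 - 28/9 + 8*pi**2) - (-28/9 + 16*pi/3 + 8*pi**2) = -32*pi/3.
Hence Im(c_{3}) = (-1/(4*pi))·(-32*pi/3) = 8/3.

8/3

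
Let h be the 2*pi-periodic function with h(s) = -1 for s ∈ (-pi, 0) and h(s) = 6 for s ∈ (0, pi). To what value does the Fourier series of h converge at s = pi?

At s = pi the one-sided limits are h(pi^-) = 6 and h(pi^+) = -1.
By Dirichlet's theorem the series converges to their average, [(6) + (-1)]/2 = 5/2.

5/2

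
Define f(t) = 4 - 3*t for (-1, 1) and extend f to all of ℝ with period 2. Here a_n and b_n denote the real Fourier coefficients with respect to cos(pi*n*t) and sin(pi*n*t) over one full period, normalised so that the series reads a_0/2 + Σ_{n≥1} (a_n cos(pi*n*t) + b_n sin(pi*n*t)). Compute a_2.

0

a_2 = ∫_{-1}^{1} f(t) cos(2*pi*t) dt.
Integrating by parts (boundary term plus one more integral), an antiderivative of (4 - 3*t) cos(2*pi*t) is -3*t*sin(2*pi*t)/(2*pi) + 2*sin(2*pi*t)/pi - 3*cos(2*pi*t)/(4*pi**2); evaluating from -1 to 1: ∫_{-1}^{1} (4 - 3*t) cos(2*pi*t) dt = (-3/(4*pi**2)) - (-3/(4*pi**2)) = 0.
Hence a_2 = 0.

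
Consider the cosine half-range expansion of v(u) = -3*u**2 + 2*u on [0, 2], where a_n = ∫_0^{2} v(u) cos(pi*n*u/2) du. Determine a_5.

a_5 = ∫_0^{2} (-3*u**2 + 2*u) cos(5*pi*u/2) du.
Integrating by parts twice (tabular method), an antiderivative of (-3*u**2 + 2*u) cos(5*pi*u/2) is -6*u**2*sin(5*pi*u/2)/(5*pi) + 4*u*sin(5*pi*u/2)/(5*pi) - 24*u*cos(5*pi*u/2)/(25*pi**2) + 48*sin(5*pi*u/2)/(125*pi**3) + 8*cos(5*pi*u/2)/(25*pi**2); evaluating from 0 to 2: ∫_{0}^{2} (-3*u**2 + 2*u) cos(5*pi*u/2) du = (8/(5*pi**2)) - (8/(25*pi**2)) = 32/(25*pi**2).
Hence a_5 = 32/(25*pi**2).

32/(25*pi**2)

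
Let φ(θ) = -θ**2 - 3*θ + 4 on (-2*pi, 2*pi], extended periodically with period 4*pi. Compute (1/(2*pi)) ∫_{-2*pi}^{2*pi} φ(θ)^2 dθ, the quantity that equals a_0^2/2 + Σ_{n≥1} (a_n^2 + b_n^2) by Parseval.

8*pi**2/3 + 32 + 32*pi**4/5

(1/(2*pi)) ∫_{-2*pi}^{2*pi} φ(θ)^2 dθ = (1/(2*pi)) · (16*pi*(5*pi**2 + 60 + 12*pi**4)/15) = 8*pi**2/3 + 32 + 32*pi**4/5.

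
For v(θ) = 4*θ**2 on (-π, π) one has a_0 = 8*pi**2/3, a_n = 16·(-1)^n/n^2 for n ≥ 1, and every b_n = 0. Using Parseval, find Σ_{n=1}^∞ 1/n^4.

Parseval: a_0^2/2 + Σ a_n^2 = (1/π) ∫_{-π}^{π} v(θ)^2 dθ = 32*pi**4/5.
Subtract a_0^2/2 = 32*pi**4/9: Σ a_n^2 = 128*pi**4/45.
Since a_n^2 = 256/n^4, Σ 1/n^4 = pi**4/90.

pi**4/90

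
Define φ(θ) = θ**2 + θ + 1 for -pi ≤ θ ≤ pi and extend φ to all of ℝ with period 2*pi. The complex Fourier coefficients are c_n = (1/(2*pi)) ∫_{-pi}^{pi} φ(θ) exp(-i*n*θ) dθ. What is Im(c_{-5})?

Since φ is real-valued, Im(c_{-5}) = -(1/(2*pi)) ∫_{-pi}^{pi} φ(θ) sin(-5*θ) dθ = b_{5}/2.
Integrating by parts twice (tabular method), an antiderivative of (θ**2 + θ + 1) sin(-5*θ) is θ**2*cos(5*θ)/5 - 2*θ*sin(5*θ)/25 + θ*cos(5*θ)/5 - sin(5*θ)/25 + 23*cos(5*θ)/125; evaluating from -pi to pi: ∫_{-pi}^{pi} (θ**2 + θ + 1) sin(-5*θ) dθ = (-pi**2/5 - pi/5 - 23/125) - (-pi**2/5 - 23/125 + pi/5) = -2*pi/5.
Hence Im(c_{-5}) = (-1/(2*pi))·(-2*pi/5) = 1/5.

1/5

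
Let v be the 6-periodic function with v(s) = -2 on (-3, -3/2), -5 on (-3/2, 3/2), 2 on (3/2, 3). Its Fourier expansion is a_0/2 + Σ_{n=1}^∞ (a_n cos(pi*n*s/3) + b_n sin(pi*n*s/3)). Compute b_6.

b_6 = 1/3 ∫_{-3}^{3} v(s) sin(2*pi*s) ds.
Split the integral at the breakpoints.
Directly, an antiderivative of (-2) sin(2*pi*s) is cos(2*pi*s)/pi; evaluating from -3 to -3/2: ∫_{-3}^{-3/2} (-2) sin(2*pi*s) ds = (-1/pi) - (1/pi) = -2/pi.
Directly, an antiderivative of (-5) sin(2*pi*s) is 5*cos(2*pi*s)/(2*pi); evaluating from -3/2 to 3/2: ∫_{-3/2}^{3/2} (-5) sin(2*pi*s) ds = (-5/(2*pi)) - (-5/(2*pi)) = 0.
Directly, an antiderivative of (2) sin(2*pi*s) is -cos(2*pi*s)/pi; evaluating from 3/2 to 3: ∫_{3/2}^{3} (2) sin(2*pi*s) ds = (-1/pi) - (1/pi) = -2/pi.
Summing the pieces and multiplying by (1/3) gives b_6 = -4/(3*pi).

-4/(3*pi)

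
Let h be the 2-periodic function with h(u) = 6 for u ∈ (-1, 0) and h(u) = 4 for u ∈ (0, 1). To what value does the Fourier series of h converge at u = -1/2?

h is continuous at u = -1/2 with value 6, so the series converges to 6 there.

6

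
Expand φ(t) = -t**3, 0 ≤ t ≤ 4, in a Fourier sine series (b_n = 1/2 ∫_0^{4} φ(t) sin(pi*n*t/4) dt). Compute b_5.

128*(6 - 25*pi**2)/(125*pi**3)

b_5 = 1/2 ∫_0^{4} (-t**3) sin(5*pi*t/4) dt.
Integrating by parts three times (tabular method), an antiderivative of (-t**3) sin(5*pi*t/4) is 4*t**3*cos(5*pi*t/4)/(5*pi) - 48*t**2*sin(5*pi*t/4)/(25*pi**2) - 384*t*cos(5*pi*t/4)/(125*pi**3) + 1536*sin(5*pi*t/4)/(625*pi**4); evaluating from 0 to 4: ∫_{0}^{4} (-t**3) sin(5*pi*t/4) dt = (256*(6 - 25*pi**2)/(125*pi**3)) - (0) = 256*(6 - 25*pi**2)/(125*pi**3).
Hence b_5 = (1/2)·(256*(6 - 25*pi**2)/(125*pi**3)) = 128*(6 - 25*pi**2)/(125*pi**3).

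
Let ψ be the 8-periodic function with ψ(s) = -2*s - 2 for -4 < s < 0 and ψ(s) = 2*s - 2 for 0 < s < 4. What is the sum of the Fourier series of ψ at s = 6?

2

s = 6 differs from s = -2 by 1 full period(s), and the series is 8-periodic.
ψ is continuous at s = -2 with value 2, so the series converges to 2 there.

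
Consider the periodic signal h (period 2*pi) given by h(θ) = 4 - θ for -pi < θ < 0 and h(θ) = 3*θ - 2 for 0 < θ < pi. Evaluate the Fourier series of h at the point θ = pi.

1 + 2*pi

θ = pi differs from θ = -pi by 1 full period(s), and the series is 2*pi-periodic.
At θ = -pi the one-sided limits are h(-pi^-) = -2 + 3*pi and h(-pi^+) = pi + 4.
By Dirichlet's theorem the series converges to their average, [(-2 + 3*pi) + (pi + 4)]/2 = 1 + 2*pi.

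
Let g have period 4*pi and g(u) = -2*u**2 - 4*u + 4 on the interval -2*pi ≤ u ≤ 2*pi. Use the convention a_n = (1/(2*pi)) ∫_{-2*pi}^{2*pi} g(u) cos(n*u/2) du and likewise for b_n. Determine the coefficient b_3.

-16/3

b_3 = (1/(2*pi)) ∫_{-2*pi}^{2*pi} g(u) sin(3*u/2) du.
Integrating by parts twice (tabular method), an antiderivative of (-2*u**2 - 4*u + 4) sin(3*u/2) is 4*u**2*cos(3*u/2)/3 - 16*u*sin(3*u/2)/9 + 8*u*cos(3*u/2)/3 - 16*sin(3*u/2)/9 - 104*cos(3*u/2)/27; evaluating from -2*pi to 2*pi: ∫_{-2*pi}^{2*pi} (-2*u**2 - 4*u + 4) sin(3*u/2) du = (-16*pi**2/3 - 16*pi/3 + 104/27) - (-16*pi**2/3 + 104/27 + 16*pi/3) = -32*pi/3.
Hence b_3 = (1/(2*pi))·(-32*pi/3) = -16/3.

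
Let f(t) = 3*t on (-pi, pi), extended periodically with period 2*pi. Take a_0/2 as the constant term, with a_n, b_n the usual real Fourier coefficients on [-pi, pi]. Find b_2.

b_2 = 1/pi ∫_{-pi}^{pi} f(t) sin(2*t) dt.
f is odd and sin(2*t) is odd, so the integrand is even and b_2 = 2/pi ∫_0^{pi} f(t) sin(2*t) dt.
Integrating by parts (boundary term plus one more integral), an antiderivative of (3*t) sin(2*t) is -3*t*cos(2*t)/2 + 3*sin(2*t)/4; evaluating from 0 to pi: ∫_{0}^{pi} (3*t) sin(2*t) dt = (-3*pi/2) - (0) = -3*pi/2.
Hence b_2 = (2/pi)·(-3*pi/2) = -3.

-3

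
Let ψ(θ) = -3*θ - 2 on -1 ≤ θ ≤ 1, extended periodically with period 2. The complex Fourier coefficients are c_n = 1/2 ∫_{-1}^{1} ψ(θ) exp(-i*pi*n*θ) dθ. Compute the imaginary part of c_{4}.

Since ψ is real-valued, Im(c_{4}) = -1/2 ∫_{-1}^{1} ψ(θ) sin(4*pi*θ) dθ = -b_{4}/2.
Integrating by parts (boundary term plus one more integral), an antiderivative of (-3*θ - 2) sin(4*pi*θ) is 3*θ*cos(4*pi*θ)/(4*pi) - 3*sin(4*pi*θ)/(16*pi**2) + cos(4*pi*θ)/(2*pi); evaluating from -1 to 1: ∫_{-1}^{1} (-3*θ - 2) sin(4*pi*θ) dθ = (5/(4*pi)) - (-1/(4*pi)) = 3/(2*pi).
Hence Im(c_{4}) = (-1/2)·(3/(2*pi)) = -3/(4*pi).

-3/(4*pi)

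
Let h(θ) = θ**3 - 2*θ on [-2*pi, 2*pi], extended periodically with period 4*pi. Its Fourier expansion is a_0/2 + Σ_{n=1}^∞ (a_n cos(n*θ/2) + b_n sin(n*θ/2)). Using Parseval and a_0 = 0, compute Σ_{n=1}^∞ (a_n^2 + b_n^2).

Parseval: a_0^2/2 + Σ_{n≥1} (a_n^2+b_n^2) = (1/(2*pi)) ∫_{-2*pi}^{2*pi} h(θ)^2 dθ = 32*pi**2*(-84*pi**2 + 35 + 60*pi**4)/105.
Subtract a_0^2/2 = 0: Σ (a_n^2+b_n^2) = 32*pi**2*(-84*pi**2 + 35 + 60*pi**4)/105.

32*pi**2*(-84*pi**2 + 35 + 60*pi**4)/105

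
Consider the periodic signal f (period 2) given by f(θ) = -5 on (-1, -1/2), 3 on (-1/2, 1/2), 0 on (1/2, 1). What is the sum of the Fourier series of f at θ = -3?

-5/2

θ = -3 differs from θ = 1 by -2 full period(s), and the series is 2-periodic.
At θ = 1 the one-sided limits are f(1^-) = 0 and f(1^+) = -5.
By Dirichlet's theorem the series converges to their average, [(0) + (-5)]/2 = -5/2.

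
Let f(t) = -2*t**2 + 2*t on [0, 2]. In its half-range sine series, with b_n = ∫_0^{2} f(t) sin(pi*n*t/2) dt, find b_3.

b_3 = ∫_0^{2} (-2*t**2 + 2*t) sin(3*pi*t/2) dt.
Integrating by parts twice (tabular method), an antiderivative of (-2*t**2 + 2*t) sin(3*pi*t/2) is 4*t**2*cos(3*pi*t/2)/(3*pi) - 16*t*sin(3*pi*t/2)/(9*pi**2) - 4*t*cos(3*pi*t/2)/(3*pi) + 8*sin(3*pi*t/2)/(9*pi**2) - 32*cos(3*pi*t/2)/(27*pi**3); evaluating from 0 to 2: ∫_{0}^{2} (-2*t**2 + 2*t) sin(3*pi*t/2) dt = (8*(4 - 9*pi**2)/(27*pi**3)) - (-32/(27*pi**3)) = 8*(8 - 9*pi**2)/(27*pi**3).
Hence b_3 = 8*(8 - 9*pi**2)/(27*pi**3).

8*(8 - 9*pi**2)/(27*pi**3)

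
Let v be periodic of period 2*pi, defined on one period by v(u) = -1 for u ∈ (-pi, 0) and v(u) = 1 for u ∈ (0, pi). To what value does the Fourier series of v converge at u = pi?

At u = pi the one-sided limits are v(pi^-) = 1 and v(pi^+) = -1.
By Dirichlet's theorem the series converges to their average, [(1) + (-1)]/2 = 0.

0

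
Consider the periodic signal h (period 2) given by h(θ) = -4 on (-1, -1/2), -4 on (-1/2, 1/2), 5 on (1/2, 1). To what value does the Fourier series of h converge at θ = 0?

-4

h is continuous at θ = 0 with value -4, so the series converges to -4 there.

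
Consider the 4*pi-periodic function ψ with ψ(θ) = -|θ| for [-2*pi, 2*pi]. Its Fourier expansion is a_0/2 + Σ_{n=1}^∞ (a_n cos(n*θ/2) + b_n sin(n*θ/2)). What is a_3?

8/(9*pi)

a_3 = (1/(2*pi)) ∫_{-2*pi}^{2*pi} ψ(θ) cos(3*θ/2) dθ.
ψ is even and cos(3*θ/2) is even, so the integrand is even and a_3 = 1/pi ∫_0^{2*pi} ψ(θ) cos(3*θ/2) dθ.
Integrating by parts (boundary term plus one more integral), an antiderivative of (-θ) cos(3*θ/2) is -2*θ*sin(3*θ/2)/3 - 4*cos(3*θ/2)/9; evaluating from 0 to 2*pi: ∫_{0}^{2*pi} (-θ) cos(3*θ/2) dθ = (4/9) - (-4/9) = 8/9.
Hence a_3 = (1/pi)·(8/9) = 8/(9*pi).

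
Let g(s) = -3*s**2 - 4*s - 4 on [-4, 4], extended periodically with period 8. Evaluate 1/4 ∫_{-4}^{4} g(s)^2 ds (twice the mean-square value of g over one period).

20704/15

1/4 ∫_{-4}^{4} g(s)^2 ds = 1/4 · (82816/15) = 20704/15.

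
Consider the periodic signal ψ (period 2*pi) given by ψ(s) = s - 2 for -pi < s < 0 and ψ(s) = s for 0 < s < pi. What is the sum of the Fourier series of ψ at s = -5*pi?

s = -5*pi differs from s = -pi by -2 full period(s), and the series is 2*pi-periodic.
At s = -pi the one-sided limits are ψ(-pi^-) = pi and ψ(-pi^+) = -pi - 2.
By Dirichlet's theorem the series converges to their average, [(pi) + (-pi - 2)]/2 = -1.

-1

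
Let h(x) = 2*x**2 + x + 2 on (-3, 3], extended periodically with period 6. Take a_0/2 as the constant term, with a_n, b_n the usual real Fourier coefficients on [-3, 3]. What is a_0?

a_0 = 1/3 ∫_{-3}^{3} h(x) dx = 1/3 · (48) = 16.

16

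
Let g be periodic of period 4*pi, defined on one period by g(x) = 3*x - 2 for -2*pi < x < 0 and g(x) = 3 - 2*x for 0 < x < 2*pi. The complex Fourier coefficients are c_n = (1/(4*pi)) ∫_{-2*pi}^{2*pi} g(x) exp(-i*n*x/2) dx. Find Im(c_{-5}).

(pi + 5)/(5*pi)

Since g is real-valued, Im(c_{-5}) = -(1/(4*pi)) ∫_{-2*pi}^{2*pi} g(x) sin(-5*x/2) dx = b_{5}/2.
Split the integral at the breakpoints.
Integrating by parts (boundary term plus one more integral), an antiderivative of (3*x - 2) sin(-5*x/2) is 6*x*cos(5*x/2)/5 - 12*sin(5*x/2)/25 - 4*cos(5*x/2)/5; evaluating from -2*pi to 0: ∫_{-2*pi}^{0} (3*x - 2) sin(-5*x/2) dx = (-4/5) - (4/5 + 12*pi/5) = -12*pi/5 - 8/5.
Integrating by parts (boundary term plus one more integral), an antiderivative of (3 - 2*x) sin(-5*x/2) is -4*x*cos(5*x/2)/5 + 8*sin(5*x/2)/25 + 6*cos(5*x/2)/5; evaluating from 0 to 2*pi: ∫_{0}^{2*pi} (3 - 2*x) sin(-5*x/2) dx = (-6/5 + 8*pi/5) - (6/5) = -12/5 + 8*pi/5.
So ∫_{-2*pi}^{2*pi} g(x) sin(-5*x/2) dx = -4 - 4*pi/5.
Hence Im(c_{-5}) = (-1/(4*pi))·(-4 - 4*pi/5) = (pi + 5)/(5*pi).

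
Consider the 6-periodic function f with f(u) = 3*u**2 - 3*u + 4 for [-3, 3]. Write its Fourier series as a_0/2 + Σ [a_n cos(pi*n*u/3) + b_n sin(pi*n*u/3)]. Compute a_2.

a_2 = 1/3 ∫_{-3}^{3} f(u) cos(2*pi*u/3) du.
Integrating by parts twice (tabular method), an antiderivative of (3*u**2 - 3*u + 4) cos(2*pi*u/3) is 9*u**2*sin(2*pi*u/3)/(2*pi) - 9*u*sin(2*pi*u/3)/(2*pi) + 27*u*cos(2*pi*u/3)/(2*pi**2) - 81*sin(2*pi*u/3)/(4*pi**3) + 6*sin(2*pi*u/3)/pi - 27*cos(2*pi*u/3)/(4*pi**2); evaluating from -3 to 3: ∫_{-3}^{3} (3*u**2 - 3*u + 4) cos(2*pi*u/3) du = (135/(4*pi**2)) - (-189/(4*pi**2)) = 81/pi**2.
Hence a_2 = (1/3)·(81/pi**2) = 27/pi**2.

27/pi**2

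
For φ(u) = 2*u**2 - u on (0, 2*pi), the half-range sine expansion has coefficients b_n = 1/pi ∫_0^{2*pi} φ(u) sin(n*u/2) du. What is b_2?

b_2 = 1/pi ∫_0^{2*pi} (2*u**2 - u) sin(u) du.
Integrating by parts twice (tabular method), an antiderivative of (2*u**2 - u) sin(u) is -2*u**2*cos(u) + 4*u*sin(u) + u*cos(u) - sin(u) + 4*cos(u); evaluating from 0 to 2*pi: ∫_{0}^{2*pi} (2*u**2 - u) sin(u) du = (-8*pi**2 + 4 + 2*pi) - (4) = 2*pi*(1 - 4*pi).
Hence b_2 = (1/pi)·(2*pi*(1 - 4*pi)) = 2 - 8*pi.

2 - 8*pi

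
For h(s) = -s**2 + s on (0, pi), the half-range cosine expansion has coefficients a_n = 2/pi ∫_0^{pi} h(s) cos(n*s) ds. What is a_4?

-1/4

a_4 = 2/pi ∫_0^{pi} (-s**2 + s) cos(4*s) ds.
Integrating by parts twice (tabular method), an antiderivative of (-s**2 + s) cos(4*s) is -s**2*sin(4*s)/4 + s*sin(4*s)/4 - s*cos(4*s)/8 + sin(4*s)/32 + cos(4*s)/16; evaluating from 0 to pi: ∫_{0}^{pi} (-s**2 + s) cos(4*s) ds = (1/16 - pi/8) - (1/16) = -pi/8.
Hence a_4 = (2/pi)·(-pi/8) = -1/4.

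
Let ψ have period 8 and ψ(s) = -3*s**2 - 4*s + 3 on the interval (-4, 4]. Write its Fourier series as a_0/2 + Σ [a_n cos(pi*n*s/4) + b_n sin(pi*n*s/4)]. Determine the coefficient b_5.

-32/(5*pi)

b_5 = 1/4 ∫_{-4}^{4} ψ(s) sin(5*pi*s/4) ds.
Integrating by parts twice (tabular method), an antiderivative of (-3*s**2 - 4*s + 3) sin(5*pi*s/4) is 12*s**2*cos(5*pi*s/4)/(5*pi) - 96*s*sin(5*pi*s/4)/(25*pi**2) + 16*s*cos(5*pi*s/4)/(5*pi) - 64*sin(5*pi*s/4)/(25*pi**2) - 12*cos(5*pi*s/4)/(5*pi) - 384*cos(5*pi*s/4)/(125*pi**3); evaluating from -4 to 4: ∫_{-4}^{4} (-3*s**2 - 4*s + 3) sin(5*pi*s/4) ds = (4*(96 - 1525*pi**2)/(125*pi**3)) - (4*(96 - 725*pi**2)/(125*pi**3)) = -128/(5*pi).
Hence b_5 = (1/4)·(-128/(5*pi)) = -32/(5*pi).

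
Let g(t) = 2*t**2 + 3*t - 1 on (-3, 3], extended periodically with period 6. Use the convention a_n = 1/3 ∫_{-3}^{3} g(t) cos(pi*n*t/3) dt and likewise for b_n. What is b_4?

b_4 = 1/3 ∫_{-3}^{3} g(t) sin(4*pi*t/3) dt.
Integrating by parts twice (tabular method), an antiderivative of (2*t**2 + 3*t - 1) sin(4*pi*t/3) is -3*t**2*cos(4*pi*t/3)/(2*pi) + 9*t*sin(4*pi*t/3)/(4*pi**2) - 9*t*cos(4*pi*t/3)/(4*pi) + 27*sin(4*pi*t/3)/(16*pi**2) + 27*cos(4*pi*t/3)/(16*pi**3) + 3*cos(4*pi*t/3)/(4*pi); evaluating from -3 to 3: ∫_{-3}^{3} (2*t**2 + 3*t - 1) sin(4*pi*t/3) dt = (3*(9 - 104*pi**2)/(16*pi**3)) - (-6/pi + 27/(16*pi**3)) = -27/(2*pi).
Hence b_4 = (1/3)·(-27/(2*pi)) = -9/(2*pi).

-9/(2*pi)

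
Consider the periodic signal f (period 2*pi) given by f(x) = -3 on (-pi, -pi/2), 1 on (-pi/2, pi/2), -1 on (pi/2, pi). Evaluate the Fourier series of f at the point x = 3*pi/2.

x = 3*pi/2 differs from x = -pi/2 by 1 full period(s), and the series is 2*pi-periodic.
At x = -pi/2 the one-sided limits are f(-pi/2^-) = -3 and f(-pi/2^+) = 1.
By Dirichlet's theorem the series converges to their average, [(-3) + (1)]/2 = -1.

-1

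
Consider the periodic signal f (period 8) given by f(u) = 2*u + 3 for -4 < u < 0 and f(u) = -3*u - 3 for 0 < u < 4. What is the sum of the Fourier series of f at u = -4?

u = -4 differs from u = 4 by -1 full period(s), and the series is 8-periodic.
At u = 4 the one-sided limits are f(4^-) = -15 and f(4^+) = -5.
By Dirichlet's theorem the series converges to their average, [(-15) + (-5)]/2 = -10.

-10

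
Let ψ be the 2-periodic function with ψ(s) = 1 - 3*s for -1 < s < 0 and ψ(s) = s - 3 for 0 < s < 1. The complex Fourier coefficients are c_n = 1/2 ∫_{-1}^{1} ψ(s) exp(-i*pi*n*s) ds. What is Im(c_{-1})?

-5/pi

Since ψ is real-valued, Im(c_{-1}) = -1/2 ∫_{-1}^{1} ψ(s) sin(-pi*s) ds = b_{1}/2.
Split the integral at the breakpoints.
Integrating by parts (boundary term plus one more integral), an antiderivative of (1 - 3*s) sin(-pi*s) is -3*s*cos(pi*s)/pi + 3*sin(pi*s)/pi**2 + cos(pi*s)/pi; evaluating from -1 to 0: ∫_{-1}^{0} (1 - 3*s) sin(-pi*s) ds = (1/pi) - (-4/pi) = 5/pi.
Integrating by parts (boundary term plus one more integral), an antiderivative of (s - 3) sin(-pi*s) is s*cos(pi*s)/pi - sin(pi*s)/pi**2 - 3*cos(pi*s)/pi; evaluating from 0 to 1: ∫_{0}^{1} (s - 3) sin(-pi*s) ds = (2/pi) - (-3/pi) = 5/pi.
So ∫_{-1}^{1} ψ(s) sin(-pi*s) ds = 10/pi.
Hence Im(c_{-1}) = (-1/2)·(10/pi) = -5/pi.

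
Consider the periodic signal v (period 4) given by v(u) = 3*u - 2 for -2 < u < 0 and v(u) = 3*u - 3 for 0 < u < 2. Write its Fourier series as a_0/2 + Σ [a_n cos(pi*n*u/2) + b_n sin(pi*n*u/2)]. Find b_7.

b_7 = 1/2 ∫_{-2}^{2} v(u) sin(7*pi*u/2) du.
Split the integral at the breakpoints.
Integrating by parts (boundary term plus one more integral), an antiderivative of (3*u - 2) sin(7*pi*u/2) is -6*u*cos(7*pi*u/2)/(7*pi) + 12*sin(7*pi*u/2)/(49*pi**2) + 4*cos(7*pi*u/2)/(7*pi); evaluating from -2 to 0: ∫_{-2}^{0} (3*u - 2) sin(7*pi*u/2) du = (4/(7*pi)) - (-16/(7*pi)) = 20/(7*pi).
Integrating by parts (boundary term plus one more integral), an antiderivative of (3*u - 3) sin(7*pi*u/2) is -6*u*cos(7*pi*u/2)/(7*pi) + 12*sin(7*pi*u/2)/(49*pi**2) + 6*cos(7*pi*u/2)/(7*pi); evaluating from 0 to 2: ∫_{0}^{2} (3*u - 3) sin(7*pi*u/2) du = (6/(7*pi)) - (6/(7*pi)) = 0.
Summing the pieces and multiplying by (1/2) gives b_7 = 10/(7*pi).

10/(7*pi)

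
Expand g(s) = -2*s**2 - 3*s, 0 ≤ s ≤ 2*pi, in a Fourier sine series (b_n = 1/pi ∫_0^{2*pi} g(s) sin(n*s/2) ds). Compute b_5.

4*(-100*pi**2 - 75*pi + 16)/(125*pi)

b_5 = 1/pi ∫_0^{2*pi} (-2*s**2 - 3*s) sin(5*s/2) ds.
Integrating by parts twice (tabular method), an antiderivative of (-2*s**2 - 3*s) sin(5*s/2) is 4*s**2*cos(5*s/2)/5 - 16*s*sin(5*s/2)/25 + 6*s*cos(5*s/2)/5 - 12*sin(5*s/2)/25 - 32*cos(5*s/2)/125; evaluating from 0 to 2*pi: ∫_{0}^{2*pi} (-2*s**2 - 3*s) sin(5*s/2) ds = (-16*pi**2/5 - 12*pi/5 + 32/125) - (-32/125) = -16*pi**2/5 - 12*pi/5 + 64/125.
Hence b_5 = (1/pi)·(-16*pi**2/5 - 12*pi/5 + 64/125) = 4*(-100*pi**2 - 75*pi + 16)/(125*pi).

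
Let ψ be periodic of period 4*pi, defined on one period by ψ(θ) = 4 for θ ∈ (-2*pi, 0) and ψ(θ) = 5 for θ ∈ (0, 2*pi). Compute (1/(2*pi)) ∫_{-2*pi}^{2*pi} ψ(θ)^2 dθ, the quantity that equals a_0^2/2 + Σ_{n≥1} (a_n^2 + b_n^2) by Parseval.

41

(1/(2*pi)) ∫_{-2*pi}^{2*pi} ψ(θ)^2 dθ = (1/(2*pi)) · (82*pi) = 41.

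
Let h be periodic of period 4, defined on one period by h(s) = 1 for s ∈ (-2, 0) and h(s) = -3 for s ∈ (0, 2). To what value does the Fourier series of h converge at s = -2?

-1

At s = -2 the one-sided limits are h(-2^-) = -3 and h(-2^+) = 1.
By Dirichlet's theorem the series converges to their average, [(-3) + (1)]/2 = -1.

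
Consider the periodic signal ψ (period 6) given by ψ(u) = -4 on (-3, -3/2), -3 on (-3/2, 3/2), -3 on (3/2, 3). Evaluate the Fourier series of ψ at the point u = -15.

u = -15 differs from u = -3 by -2 full period(s), and the series is 6-periodic.
At u = -3 the one-sided limits are ψ(-3^-) = -3 and ψ(-3^+) = -4.
By Dirichlet's theorem the series converges to their average, [(-3) + (-4)]/2 = -7/2.

-7/2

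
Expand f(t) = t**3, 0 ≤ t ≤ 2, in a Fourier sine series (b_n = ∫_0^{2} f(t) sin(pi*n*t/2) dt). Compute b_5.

16*(-6 + 25*pi**2)/(125*pi**3)

b_5 = ∫_0^{2} (t**3) sin(5*pi*t/2) dt.
Integrating by parts three times (tabular method), an antiderivative of (t**3) sin(5*pi*t/2) is -2*t**3*cos(5*pi*t/2)/(5*pi) + 12*t**2*sin(5*pi*t/2)/(25*pi**2) + 48*t*cos(5*pi*t/2)/(125*pi**3) - 96*sin(5*pi*t/2)/(625*pi**4); evaluating from 0 to 2: ∫_{0}^{2} (t**3) sin(5*pi*t/2) dt = (16*(-6 + 25*pi**2)/(125*pi**3)) - (0) = 16*(-6 + 25*pi**2)/(125*pi**3).
Hence b_5 = 16*(-6 + 25*pi**2)/(125*pi**3).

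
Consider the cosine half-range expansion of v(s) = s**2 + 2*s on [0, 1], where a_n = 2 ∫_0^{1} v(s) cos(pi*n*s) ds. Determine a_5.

a_5 = 2 ∫_0^{1} (s**2 + 2*s) cos(5*pi*s) ds.
Integrating by parts twice (tabular method), an antiderivative of (s**2 + 2*s) cos(5*pi*s) is s**2*sin(5*pi*s)/(5*pi) + 2*s*sin(5*pi*s)/(5*pi) + 2*s*cos(5*pi*s)/(25*pi**2) - 2*sin(5*pi*s)/(125*pi**3) + 2*cos(5*pi*s)/(25*pi**2); evaluating from 0 to 1: ∫_{0}^{1} (s**2 + 2*s) cos(5*pi*s) ds = (-4/(25*pi**2)) - (2/(25*pi**2)) = -6/(25*pi**2).
Hence a_5 = 2·(-6/(25*pi**2)) = -12/(25*pi**2).

-12/(25*pi**2)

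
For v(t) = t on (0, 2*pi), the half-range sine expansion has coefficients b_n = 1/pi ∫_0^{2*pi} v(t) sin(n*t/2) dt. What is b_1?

4

b_1 = 1/pi ∫_0^{2*pi} (t) sin(t/2) dt.
Integrating by parts (boundary term plus one more integral), an antiderivative of (t) sin(t/2) is -2*t*cos(t/2) + 4*sin(t/2); evaluating from 0 to 2*pi: ∫_{0}^{2*pi} (t) sin(t/2) dt = (4*pi) - (0) = 4*pi.
Hence b_1 = (1/pi)·(4*pi) = 4.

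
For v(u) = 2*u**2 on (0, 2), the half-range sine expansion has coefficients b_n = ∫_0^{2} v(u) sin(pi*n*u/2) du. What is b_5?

16*(-4 + 25*pi**2)/(125*pi**3)

b_5 = ∫_0^{2} (2*u**2) sin(5*pi*u/2) du.
Integrating by parts twice (tabular method), an antiderivative of (2*u**2) sin(5*pi*u/2) is -4*u**2*cos(5*pi*u/2)/(5*pi) + 16*u*sin(5*pi*u/2)/(25*pi**2) + 32*cos(5*pi*u/2)/(125*pi**3); evaluating from 0 to 2: ∫_{0}^{2} (2*u**2) sin(5*pi*u/2) du = (16*(-2 + 25*pi**2)/(125*pi**3)) - (32/(125*pi**3)) = 16*(-4 + 25*pi**2)/(125*pi**3).
Hence b_5 = 16*(-4 + 25*pi**2)/(125*pi**3).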